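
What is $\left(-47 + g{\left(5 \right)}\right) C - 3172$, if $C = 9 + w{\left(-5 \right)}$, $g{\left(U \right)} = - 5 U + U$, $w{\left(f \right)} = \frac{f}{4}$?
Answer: $- \frac{14765}{4} \approx -3691.3$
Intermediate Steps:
$w{\left(f \right)} = \frac{f}{4}$ ($w{\left(f \right)} = f \frac{1}{4} = \frac{f}{4}$)
$g{\left(U \right)} = - 4 U$
$C = \frac{31}{4}$ ($C = 9 + \frac{1}{4} \left(-5\right) = 9 - \frac{5}{4} = \frac{31}{4} \approx 7.75$)
$\left(-47 + g{\left(5 \right)}\right) C - 3172 = \left(-47 - 20\right) \frac{31}{4} - 3172 = \left(-67\right) \frac{31}{4} - 3172 = - \frac{2077}{4} - 3172 = - \frac{14765}{4}$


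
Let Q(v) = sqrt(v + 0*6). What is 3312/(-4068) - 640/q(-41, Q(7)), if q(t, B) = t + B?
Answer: 1405556/94581 + 320*sqrt(7)/837 ≈ 15.872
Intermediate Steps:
Q(v) = sqrt(v) (Q(v) = sqrt(v + 0) = sqrt(v))
q(t, B) = B + t
3312/(-4068) - 640/q(-41, Q(7)) = 3312/(-4068) - 640/(sqrt(7) - 41) = 3312*(-1/4068) - 640/(-41 + sqrt(7)) = -92/113 - 640/(-41 + sqrt(7))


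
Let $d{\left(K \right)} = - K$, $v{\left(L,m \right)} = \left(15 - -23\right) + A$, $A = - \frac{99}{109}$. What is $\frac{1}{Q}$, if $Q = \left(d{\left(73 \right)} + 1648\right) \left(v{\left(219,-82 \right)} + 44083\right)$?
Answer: $\frac{109}{7574316750} \approx 1.4391 \cdot 10^{-8}$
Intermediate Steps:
$A = - \frac{99}{109}$ ($A = \left(-99\right) \frac{1}{109} = - \frac{99}{109} \approx -0.90826$)
$v{\left(L,m \right)} = \frac{4043}{109}$ ($v{\left(L,m \right)} = \left(15 - -23\right) - \frac{99}{109} = \left(15 + 23\right) - \frac{99}{109} = 38 - \frac{99}{109} = \frac{4043}{109}$)
$Q = \frac{7574316750}{109}$ ($Q = \left(\left(-1\right) 73 + 1648\right) \left(\frac{4043}{109} + 44083\right) = \left(-73 + 1648\right) \frac{4809090}{109} = 1575 \cdot \frac{4809090}{109} = \frac{7574316750}{109} \approx 6.9489 \cdot 10^{7}$)
$\frac{1}{Q} = \frac{1}{\frac{7574316750}{109}} = \frac{109}{7574316750}$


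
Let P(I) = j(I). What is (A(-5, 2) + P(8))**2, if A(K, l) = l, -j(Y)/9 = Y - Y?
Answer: 4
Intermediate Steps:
j(Y) = 0 (j(Y) = -9*(Y - Y) = -9*0 = 0)
P(I) = 0
(A(-5, 2) + P(8))**2 = (2 + 0)**2 = 2**2 = 4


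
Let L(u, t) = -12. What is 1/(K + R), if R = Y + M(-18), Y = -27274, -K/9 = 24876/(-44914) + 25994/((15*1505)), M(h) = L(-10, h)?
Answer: -168988925/4611940685774 ≈ -3.6642e-5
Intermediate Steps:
M(h) = -12
K = -908878224/168988925 (K = -9*(24876/(-44914) + 25994/((15*1505))) = -9*(24876*(-1/44914) + 25994/22575) = -9*(-12438/22457 + 25994*(1/22575)) = -9*(-12438/22457 + 25994/22575) = -9*302959408/506966775 = -908878224/168988925 ≈ -5.3783)
R = -27286 (R = -27274 - 12 = -27286)
1/(K + R) = 1/(-908878224/168988925 - 27286) = 1/(-4611940685774/168988925) = -168988925/4611940685774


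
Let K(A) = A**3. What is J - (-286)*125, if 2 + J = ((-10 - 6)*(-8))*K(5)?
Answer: 51748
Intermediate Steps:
J = 15998 (J = -2 + ((-10 - 6)*(-8))*5**3 = -2 - 16*(-8)*125 = -2 + 128*125 = -2 + 16000 = 15998)
J - (-286)*125 = 15998 - (-286)*125 = 15998 - 1*(-35750) = 15998 + 35750 = 51748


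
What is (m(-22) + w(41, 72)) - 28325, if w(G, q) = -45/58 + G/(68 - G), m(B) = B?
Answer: -44390239/1566 ≈ -28346.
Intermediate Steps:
w(G, q) = -45/58 + G/(68 - G) (w(G, q) = -45*1/58 + G/(68 - G) = -45/58 + G/(68 - G))
(m(-22) + w(41, 72)) - 28325 = (-22 + (3060 - 103*41)/(58*(-68 + 41))) - 28325 = (-22 + (1/58)*(3060 - 4223)/(-27)) - 28325 = (-22 + (1/58)*(-1/27)*(-1163)) - 28325 = (-22 + 1163/1566) - 28325 = -33289/1566 - 28325 = -44390239/1566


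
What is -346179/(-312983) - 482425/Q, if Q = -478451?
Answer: 316620512504/149747029333 ≈ 2.1144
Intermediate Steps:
-346179/(-312983) - 482425/Q = -346179/(-312983) - 482425/(-478451) = -346179*(-1/312983) - 482425*(-1/478451) = 346179/312983 + 482425/478451 = 316620512504/149747029333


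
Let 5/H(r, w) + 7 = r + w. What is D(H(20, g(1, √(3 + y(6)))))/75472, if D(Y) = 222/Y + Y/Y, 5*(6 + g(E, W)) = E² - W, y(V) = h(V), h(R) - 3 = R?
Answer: 8017/1886800 - 111*√3/471700 ≈ 0.0038414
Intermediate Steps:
h(R) = 3 + R
y(V) = 3 + V
g(E, W) = -6 - W/5 + E²/5 (g(E, W) = -6 + (E² - W)/5 = -6 + (-W/5 + E²/5) = -6 - W/5 + E²/5)
H(r, w) = 5/(-7 + r + w) (H(r, w) = 5/(-7 + (r + w)) = 5/(-7 + r + w))
D(Y) = 1 + 222/Y (D(Y) = 222/Y + 1 = 1 + 222/Y)
D(H(20, g(1, √(3 + y(6)))))/75472 = ((222 + 5/(-7 + 20 + (-6 - √(3 + (3 + 6))/5 + (⅕)*1²)))/((5/(-7 + 20 + (-6 - √(3 + (3 + 6))/5 + (⅕)*1²)))))/75472 = ((222 + 5/(-7 + 20 + (-6 - √(3 + 9)/5 + (⅕)*1)))/((5/(-7 + 20 + (-6 - √(3 + 9)/5 + (⅕)*1)))))*(1/75472) = ((222 + 5/(-7 + 20 + (-6 - 2*√3/5 + ⅕)))/((5/(-7 + 20 + (-6 - 2*√3/5 + ⅕)))))*(1/75472) = ((222 + 5/(-7 + 20 + (-29/5 - 2*√3/5)))/((5/(-7 + 20 + (-29/5 - 2*√3/5)))))*(1/75472) = ((222 + 5/(36/5 - 2*√3/5))/((5/(36/5 - 2*√3/5))))*(1/75472) = ((36/25 - 2*√3/25)*(222 + 5/(36/5 - 2*√3/5)))*(1/75472) = ((222 + 5/(36/5 - 2*√3/5))*(36/25 - 2*√3/25))*(1/75472) = (222 + 5/(36/5 - 2*√3/5))*(36/25 - 2*√3/25)/75472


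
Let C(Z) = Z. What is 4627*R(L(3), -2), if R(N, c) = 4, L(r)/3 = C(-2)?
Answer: 18508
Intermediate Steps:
L(r) = -6 (L(r) = 3*(-2) = -6)
4627*R(L(3), -2) = 4627*4 = 18508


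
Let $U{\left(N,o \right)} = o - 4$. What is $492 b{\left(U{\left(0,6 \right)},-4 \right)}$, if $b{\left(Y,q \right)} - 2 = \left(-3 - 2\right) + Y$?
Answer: $-492$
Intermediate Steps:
$U{\left(N,o \right)} = -4 + o$
$b{\left(Y,q \right)} = -3 + Y$ ($b{\left(Y,q \right)} = 2 + \left(\left(-3 - 2\right) + Y\right) = 2 + \left(-5 + Y\right) = -3 + Y$)
$492 b{\left(U{\left(0,6 \right)},-4 \right)} = 492 \left(-3 + \left(-4 + 6\right)\right) = 492 \left(-3 + 2\right) = 492 \left(-1\right) = -492$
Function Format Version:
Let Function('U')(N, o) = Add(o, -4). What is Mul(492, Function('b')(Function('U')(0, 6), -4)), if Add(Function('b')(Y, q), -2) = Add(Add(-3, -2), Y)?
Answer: -492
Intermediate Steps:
Function('U')(N, o) = Add(-4, o)
Function('b')(Y, q) = Add(-3, Y) (Function('b')(Y, q) = Add(2, Add(Add(-3, -2), Y)) = Add(2, Add(-5, Y)) = Add(-3, Y))
Mul(492, Function('b')(Function('U')(0, 6), -4)) = Mul(492, Add(-3, Add(-4, 6))) = Mul(492, Add(-3, 2)) = Mul(492, -1) = -492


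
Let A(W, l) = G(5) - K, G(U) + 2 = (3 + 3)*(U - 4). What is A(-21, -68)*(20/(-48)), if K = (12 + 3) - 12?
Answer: -5/12 ≈ -0.41667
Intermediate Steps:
G(U) = -26 + 6*U (G(U) = -2 + (3 + 3)*(U - 4) = -2 + 6*(-4 + U) = -2 + (-24 + 6*U) = -26 + 6*U)
K = 3 (K = 15 - 12 = 3)
A(W, l) = 1 (A(W, l) = (-26 + 6*5) - 1*3 = (-26 + 30) - 3 = 4 - 3 = 1)
A(-21, -68)*(20/(-48)) = 1*(20/(-48)) = 1*(20*(-1/48)) = 1*(-5/12) = -5/12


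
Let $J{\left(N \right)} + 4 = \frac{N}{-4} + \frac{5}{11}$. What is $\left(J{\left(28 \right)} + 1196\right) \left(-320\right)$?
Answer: $- \frac{4172800}{11} \approx -3.7935 \cdot 10^{5}$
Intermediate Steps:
$J{\left(N \right)} = - \frac{39}{11} - \frac{N}{4}$ ($J{\left(N \right)} = -4 + \left(\frac{N}{-4} + \frac{5}{11}\right) = -4 + \left(N \left(- \frac{1}{4}\right) + 5 \cdot \frac{1}{11}\right) = -4 - \left(- \frac{5}{11} + \frac{N}{4}\right) = - \frac{39}{11} - \frac{N}{4}$)
$\left(J{\left(28 \right)} + 1196\right) \left(-320\right) = \left(\left(- \frac{39}{11} - 7\right) + 1196\right) \left(-320\right) = \left(- \frac{116}{11} + 1196\right) \left(-320\right) = \frac{13040}{11} \left(-320\right) = - \frac{4172800}{11}$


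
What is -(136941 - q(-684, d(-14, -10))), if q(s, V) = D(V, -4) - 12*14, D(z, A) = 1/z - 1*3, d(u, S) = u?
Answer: -1919569/14 ≈ -1.3711e+5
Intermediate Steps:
D(z, A) = -3 + 1/z (D(z, A) = 1/z - 3 = -3 + 1/z)
q(s, V) = -171 + 1/V (q(s, V) = (-3 + 1/V) - 12*14 = (-3 + 1/V) - 168 = -171 + 1/V)
-(136941 - q(-684, d(-14, -10))) = -(136941 - (-171 + 1/(-14))) = -(136941 - (-171 - 1/14)) = -(136941 - 1*(-2395/14)) = -(136941 + 2395/14) = -1*1919569/14 = -1919569/14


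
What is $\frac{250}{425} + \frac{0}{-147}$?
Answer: $\frac{10}{17} \approx 0.58823$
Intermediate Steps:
$\frac{250}{425} + \frac{0}{-147} = 250 \cdot \frac{1}{425} + 0 \left(- \frac{1}{147}\right) = \frac{10}{17} + 0 = \frac{10}{17}$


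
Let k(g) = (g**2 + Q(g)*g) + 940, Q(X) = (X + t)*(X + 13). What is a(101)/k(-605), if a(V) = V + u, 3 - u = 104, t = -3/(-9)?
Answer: 0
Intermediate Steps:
t = 1/3 (t = -3*(-1/9) = 1/3 ≈ 0.33333)
u = -101 (u = 3 - 1*104 = 3 - 104 = -101)
Q(X) = (13 + X)*(1/3 + X) (Q(X) = (X + 1/3)*(X + 13) = (1/3 + X)*(13 + X) = (13 + X)*(1/3 + X))
k(g) = 940 + g**2 + g*(13/3 + g**2 + 40*g/3) (k(g) = (g**2 + (13/3 + g**2 + 40*g/3)*g) + 940 = (g**2 + g*(13/3 + g**2 + 40*g/3)) + 940 = 940 + g**2 + g*(13/3 + g**2 + 40*g/3))
a(V) = -101 + V (a(V) = V - 101 = -101 + V)
a(101)/k(-605) = (-101 + 101)/(940 + (-605)**3 + (13/3)*(-605) + (43/3)*(-605)**2) = 0/(940 - 221445125 - 7865/3 + (43/3)*366025) = 0/(940 - 221445125 - 7865/3 + 15739075/3) = 0/(-648601345/3) = 0*(-3/648601345) = 0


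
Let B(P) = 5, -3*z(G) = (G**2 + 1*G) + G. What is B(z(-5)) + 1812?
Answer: 1817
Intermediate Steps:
z(G) = -2*G/3 - G**2/3 (z(G) = -((G**2 + 1*G) + G)/3 = -((G**2 + G) + G)/3 = -((G + G**2) + G)/3 = -(G**2 + 2*G)/3 = -2*G/3 - G**2/3)
B(z(-5)) + 1812 = 5 + 1812 = 1817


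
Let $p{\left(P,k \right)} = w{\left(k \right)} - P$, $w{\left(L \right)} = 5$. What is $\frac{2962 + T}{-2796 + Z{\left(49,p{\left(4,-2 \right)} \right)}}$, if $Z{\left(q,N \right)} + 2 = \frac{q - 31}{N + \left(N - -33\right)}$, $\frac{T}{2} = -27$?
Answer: $- \frac{25445}{24478} \approx -1.0395$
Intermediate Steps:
$T = -54$ ($T = 2 \left(-27\right) = -54$)
$p{\left(P,k \right)} = 5 - P$
$Z{\left(q,N \right)} = -2 + \frac{-31 + q}{33 + 2 N}$ ($Z{\left(q,N \right)} = -2 + \frac{q - 31}{N + \left(N - -33\right)} = -2 + \frac{-31 + q}{N + \left(N + 33\right)} = -2 + \frac{-31 + q}{N + \left(33 + N\right)} = -2 + \frac{-31 + q}{33 + 2 N}$)
$\frac{2962 + T}{-2796 + Z{\left(49,p{\left(4,-2 \right)} \right)}} = \frac{2962 - 54}{-2796 + \frac{-97 + 49 - 4 \left(5 - 4\right)}{33 + 2 \left(5 - 4\right)}} = \frac{2908}{-2796 + \frac{-97 + 49 - 4 \left(5 - 4\right)}{33 + 2 \left(5 - 4\right)}} = \frac{2908}{-2796 + \frac{-97 + 49 - 4}{33 + 2 \cdot 1}} = \frac{2908}{-2796 + \frac{-97 + 49 - 4}{33 + 2}} = \frac{2908}{-2796 + \frac{1}{35} \left(-52\right)} = \frac{2908}{-2796 - \frac{52}{35}} = \frac{2908}{- \frac{97912}{35}} = 2908 \left(- \frac{35}{97912}\right) = - \frac{25445}{24478}$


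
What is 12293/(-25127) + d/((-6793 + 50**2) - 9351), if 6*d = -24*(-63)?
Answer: -4834936/9523133 ≈ -0.50770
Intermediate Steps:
d = 252 (d = (-24*(-63))/6 = (1/6)*1512 = 252)
12293/(-25127) + d/((-6793 + 50**2) - 9351) = 12293/(-25127) + 252/((-6793 + 50**2) - 9351) = 12293*(-1/25127) + 252/((-6793 + 2500) - 9351) = -12293/25127 + 252/(-4293 - 9351) = -12293/25127 + 252/(-13644) = -12293/25127 + 252*(-1/13644) = -12293/25127 - 7/379 = -4834936/9523133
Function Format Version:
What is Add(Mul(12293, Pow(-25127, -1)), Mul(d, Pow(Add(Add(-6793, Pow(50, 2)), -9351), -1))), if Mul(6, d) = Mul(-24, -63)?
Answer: Rational(-4834936, 9523133) ≈ -0.50770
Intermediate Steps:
d = 252 (d = Mul(Rational(1, 6), Mul(-24, -63)) = Mul(Rational(1, 6), 1512) = 252)
Add(Mul(12293, Pow(-25127, -1)), Mul(d, Pow(Add(Add(-6793, Pow(50, 2)), -9351), -1))) = Add(Mul(12293, Pow(-25127, -1)), Mul(252, Pow(Add(Add(-6793, Pow(50, 2)), -9351), -1))) = Add(Mul(12293, Rational(-1, 25127)), Mul(252, Pow(Add(Add(-6793, 2500), -9351), -1))) = Add(Rational(-12293, 25127), Mul(252, Pow(Add(-4293, -9351), -1))) = Add(Rational(-12293, 25127), Mul(252, Pow(-13644, -1))) = Add(Rational(-12293, 25127), Mul(252, Rational(-1, 13644))) = Add(Rational(-12293, 25127), Rational(-7, 379)) = Rational(-4834936, 9523133)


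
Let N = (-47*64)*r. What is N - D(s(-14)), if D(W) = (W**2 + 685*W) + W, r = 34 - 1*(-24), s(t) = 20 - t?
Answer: -198944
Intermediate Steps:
r = 58 (r = 34 + 24 = 58)
D(W) = W**2 + 686*W
N = -174464 (N = -47*64*58 = -3008*58 = -174464)
N - D(s(-14)) = -174464 - (20 - 1*(-14))*(686 + (20 - 1*(-14))) = -174464 - (20 + 14)*(686 + (20 + 14)) = -174464 - 34*(686 + 34) = -174464 - 34*720 = -174464 - 1*24480 = -174464 - 24480 = -198944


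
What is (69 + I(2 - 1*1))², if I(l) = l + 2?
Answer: 5184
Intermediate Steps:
I(l) = 2 + l
(69 + I(2 - 1*1))² = (69 + (2 + (2 - 1*1)))² = (69 + (2 + (2 - 1)))² = (69 + (2 + 1))² = (69 + 3)² = 72² = 5184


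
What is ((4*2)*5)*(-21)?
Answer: -840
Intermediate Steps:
((4*2)*5)*(-21) = (8*5)*(-21) = 40*(-21) = -840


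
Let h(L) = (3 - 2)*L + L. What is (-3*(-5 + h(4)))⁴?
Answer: 6561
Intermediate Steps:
h(L) = 2*L (h(L) = 1*L + L = L + L = 2*L)
(-3*(-5 + h(4)))⁴ = (-3*(-5 + 2*4))⁴ = (-3*(-5 + 8))⁴ = (-3*3)⁴ = (-9)⁴ = 6561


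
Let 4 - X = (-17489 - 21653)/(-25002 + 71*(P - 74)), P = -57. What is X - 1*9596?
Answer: -329073518/34303 ≈ -9593.1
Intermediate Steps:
X = 98070/34303 (X = 4 - (-17489 - 21653)/(-25002 + 71*(-57 - 74)) = 4 - (-39142)/(-25002 + 71*(-131)) = 4 - (-39142)/(-25002 - 9301) = 4 - (-39142)/(-34303) = 4 - (-39142)*(-1)/34303 = 4 - 1*39142/34303 = 4 - 39142/34303 = 98070/34303 ≈ 2.8589)
X - 1*9596 = 98070/34303 - 1*9596 = 98070/34303 - 9596 = -329073518/34303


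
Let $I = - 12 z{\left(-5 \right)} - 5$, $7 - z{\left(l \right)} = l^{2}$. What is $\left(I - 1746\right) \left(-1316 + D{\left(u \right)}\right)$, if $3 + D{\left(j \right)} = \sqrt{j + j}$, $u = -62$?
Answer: $2024665 - 3070 i \sqrt{31} \approx 2.0247 \cdot 10^{6} - 17093.0 i$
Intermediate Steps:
$D{\left(j \right)} = -3 + \sqrt{2} \sqrt{j}$ ($D{\left(j \right)} = -3 + \sqrt{j + j} = -3 + \sqrt{2 j} = -3 + \sqrt{2} \sqrt{j}$)
$z{\left(l \right)} = 7 - l^{2}$
$I = 211$ ($I = - 12 \left(7 - \left(-5\right)^{2}\right) - 5 = - 12 \left(7 - 25\right) - 5 = \left(-12\right) \left(-18\right) - 5 = 216 - 5 = 211$)
$\left(I - 1746\right) \left(-1316 + D{\left(u \right)}\right) = \left(211 - 1746\right) \left(-1316 - \left(3 - \sqrt{2} \sqrt{-62}\right)\right) = - 1535 \left(-1316 - \left(3 - \sqrt{2} i \sqrt{62}\right)\right) = - 1535 \left(-1316 - \left(3 - 2 i \sqrt{31}\right)\right) = - 1535 \left(-1319 + 2 i \sqrt{31}\right) = 2024665 - 3070 i \sqrt{31}$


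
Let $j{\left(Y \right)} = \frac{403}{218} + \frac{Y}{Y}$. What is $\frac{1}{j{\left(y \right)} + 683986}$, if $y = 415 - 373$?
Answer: $\frac{218}{149109569} \approx 1.462 \cdot 10^{-6}$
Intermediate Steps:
$y = 42$
$j{\left(Y \right)} = \frac{621}{218}$ ($j{\left(Y \right)} = 403 \cdot \frac{1}{218} + 1 = \frac{403}{218} + 1 = \frac{621}{218}$)
$\frac{1}{j{\left(y \right)} + 683986} = \frac{1}{\frac{621}{218} + 683986} = \frac{1}{\frac{149109569}{218}} = \frac{218}{149109569}$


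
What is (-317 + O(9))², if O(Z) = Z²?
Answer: 55696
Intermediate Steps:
(-317 + O(9))² = (-317 + 9²)² = (-317 + 81)² = (-236)² = 55696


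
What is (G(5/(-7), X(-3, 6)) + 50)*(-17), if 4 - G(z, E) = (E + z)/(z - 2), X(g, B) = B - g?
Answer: -18428/19 ≈ -969.89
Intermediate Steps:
G(z, E) = 4 - (E + z)/(-2 + z) (G(z, E) = 4 - (E + z)/(z - 2) = 4 - (E + z)/(-2 + z))
(G(5/(-7), X(-3, 6)) + 50)*(-17) = ((-8 - (6 - 1*(-3)) + 3*(5/(-7)))/(-2 + 5/(-7)) + 50)*(-17) = ((-8 - (6 + 3) + 3*(5*(-1/7)))/(-2 + 5*(-1/7)) + 50)*(-17) = ((-8 - 1*9 + 3*(-5/7))/(-2 - 5/7) + 50)*(-17) = ((-8 - 9 - 15/7)/(-19/7) + 50)*(-17) = (-7/19*(-134/7) + 50)*(-17) = (134/19 + 50)*(-17) = (1084/19)*(-17) = -18428/19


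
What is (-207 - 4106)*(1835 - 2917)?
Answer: 4666666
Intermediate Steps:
(-207 - 4106)*(1835 - 2917) = -4313*(-1082) = 4666666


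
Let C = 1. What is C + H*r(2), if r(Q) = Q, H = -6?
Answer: -11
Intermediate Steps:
C + H*r(2) = 1 - 6*2 = 1 - 12 = -11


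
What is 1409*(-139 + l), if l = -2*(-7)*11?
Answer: 21135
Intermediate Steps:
l = 154 (l = 14*11 = 154)
1409*(-139 + l) = 1409*(-139 + 154) = 1409*15 = 21135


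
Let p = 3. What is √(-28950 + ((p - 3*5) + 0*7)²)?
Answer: I*√28806 ≈ 169.72*I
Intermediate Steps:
√(-28950 + ((p - 3*5) + 0*7)²) = √(-28950 + ((3 - 3*5) + 0*7)²) = √(-28950 + ((3 - 15) + 0)²) = √(-28950 + (-12 + 0)²) = √(-28950 + (-12)²) = √(-28950 + 144) = √(-28806) = I*√28806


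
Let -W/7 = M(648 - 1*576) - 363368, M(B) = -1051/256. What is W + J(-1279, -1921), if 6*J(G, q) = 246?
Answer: 651173309/256 ≈ 2.5436e+6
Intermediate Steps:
M(B) = -1051/256 (M(B) = -1051*1/256 = -1051/256)
J(G, q) = 41 (J(G, q) = (⅙)*246 = 41)
W = 651162813/256 (W = -7*(-1051/256 - 363368) = -7*(-93023259/256) = 651162813/256 ≈ 2.5436e+6)
W + J(-1279, -1921) = 651162813/256 + 41 = 651173309/256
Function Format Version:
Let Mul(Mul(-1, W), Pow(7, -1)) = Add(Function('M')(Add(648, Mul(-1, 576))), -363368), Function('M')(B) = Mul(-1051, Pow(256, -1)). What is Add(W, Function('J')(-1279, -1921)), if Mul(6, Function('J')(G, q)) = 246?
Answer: Rational(651173309, 256) ≈ 2.5436e+6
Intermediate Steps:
Function('M')(B) = Rational(-1051, 256) (Function('M')(B) = Mul(-1051, Rational(1, 256)) = Rational(-1051, 256))
Function('J')(G, q) = 41 (Function('J')(G, q) = Mul(Rational(1, 6), 246) = 41)
W = Rational(651162813, 256) (W = Mul(-7, Add(Rational(-1051, 256), -363368)) = Mul(-7, Rational(-93023259, 256)) = Rational(651162813, 256) ≈ 2.5436e+6)
Add(W, Function('J')(-1279, -1921)) = Add(Rational(651162813, 256), 41) = Rational(651173309, 256)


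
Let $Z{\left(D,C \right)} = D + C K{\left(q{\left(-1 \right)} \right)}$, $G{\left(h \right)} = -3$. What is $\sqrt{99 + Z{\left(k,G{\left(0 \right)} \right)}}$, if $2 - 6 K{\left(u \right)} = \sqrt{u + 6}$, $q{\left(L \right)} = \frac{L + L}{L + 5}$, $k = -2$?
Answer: $\frac{\sqrt{384 + \sqrt{22}}}{2} \approx 9.8576$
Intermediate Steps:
$q{\left(L \right)} = \frac{2 L}{5 + L}$
$K{\left(u \right)} = \frac{1}{3} - \frac{\sqrt{6 + u}}{6}$ ($K{\left(u \right)} = \frac{1}{3} - \frac{\sqrt{u + 6}}{6} = \frac{1}{3} - \frac{\sqrt{6 + u}}{6}$)
$Z{\left(D,C \right)} = D + C \left(\frac{1}{3} - \frac{\sqrt{22}}{12}\right)$ ($Z{\left(D,C \right)} = D + C \left(\frac{1}{3} - \frac{\sqrt{6 + 2 \left(-1\right) \frac{1}{5 - 1}}}{6}\right) = D + C \left(\frac{1}{3} - \frac{\sqrt{6 + 2 \left(-1\right) \frac{1}{4}}}{6}\right) = D + C \left(\frac{1}{3} - \frac{\sqrt{6 - \frac{1}{2}}}{6}\right) = D + C \left(\frac{1}{3} - \frac{\sqrt{\frac{11}{2}}}{6}\right) = D + C \left(\frac{1}{3} - \frac{\frac{1}{2} \sqrt{22}}{6}\right) = D + C \left(\frac{1}{3} - \frac{\sqrt{22}}{12}\right)$)
$\sqrt{99 + Z{\left(k,G{\left(0 \right)} \right)}} = \sqrt{99 - \left(2 + \frac{4 - \sqrt{22}}{4}\right)} = \sqrt{99 - \left(3 - \frac{\sqrt{22}}{4}\right)} = \sqrt{96 + \frac{\sqrt{22}}{4}}$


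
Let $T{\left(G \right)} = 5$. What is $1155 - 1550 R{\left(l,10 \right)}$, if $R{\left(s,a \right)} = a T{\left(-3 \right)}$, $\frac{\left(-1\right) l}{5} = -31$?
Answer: $-76345$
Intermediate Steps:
$l = 155$ ($l = \left(-5\right) \left(-31\right) = 155$)
$R{\left(s,a \right)} = 5 a$ ($R{\left(s,a \right)} = a 5 = 5 a$)
$1155 - 1550 R{\left(l,10 \right)} = 1155 - 1550 \cdot 5 \cdot 10 = 1155 - 77500 = -76345$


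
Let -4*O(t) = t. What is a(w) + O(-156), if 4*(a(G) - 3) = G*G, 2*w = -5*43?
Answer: 46897/16 ≈ 2931.1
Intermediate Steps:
w = -215/2 (w = (-5*43)/2 = (½)*(-215) = -215/2 ≈ -107.50)
a(G) = 3 + G²/4 (a(G) = 3 + (G*G)/4 = 3 + G²/4)
O(t) = -t/4
a(w) + O(-156) = (3 + (-215/2)²/4) - ¼*(-156) = (3 + (¼)*(46225/4)) + 39 = (3 + 46225/16) + 39 = 46273/16 + 39 = 46897/16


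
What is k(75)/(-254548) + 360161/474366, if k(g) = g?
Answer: 45821342389/60374458284 ≈ 0.75895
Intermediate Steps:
k(75)/(-254548) + 360161/474366 = 75/(-254548) + 360161/474366 = 75*(-1/254548) + 360161*(1/474366) = -75/254548 + 360161/474366 = 45821342389/60374458284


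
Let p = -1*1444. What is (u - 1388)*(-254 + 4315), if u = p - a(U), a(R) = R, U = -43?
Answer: -11326129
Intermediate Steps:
p = -1444
u = -1401 (u = -1444 - 1*(-43) = -1444 + 43 = -1401)
(u - 1388)*(-254 + 4315) = (-1401 - 1388)*(-254 + 4315) = -2789*4061 = -11326129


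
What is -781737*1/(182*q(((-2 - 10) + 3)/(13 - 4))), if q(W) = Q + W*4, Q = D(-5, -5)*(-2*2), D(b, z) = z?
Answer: -781737/2912 ≈ -268.45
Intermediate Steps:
Q = 20 (Q = -(-10)*2 = -5*(-4) = 20)
q(W) = 20 + 4*W (q(W) = 20 + W*4 = 20 + 4*W)
-781737*1/(182*q(((-2 - 10) + 3)/(13 - 4))) = -781737*1/(182*(20 + 4*(((-2 - 10) + 3)/(13 - 4)))) = -781737*1/(182*(20 + 4*((-12 + 3)/9))) = -781737*1/(182*(20 + 4*(-9*⅑))) = -781737*1/(182*(20 + 4*(-1))) = -781737*1/(182*(20 - 4)) = -781737/(16*182) = -781737/2912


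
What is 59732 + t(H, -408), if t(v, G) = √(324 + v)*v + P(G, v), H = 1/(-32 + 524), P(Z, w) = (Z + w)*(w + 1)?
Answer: 14360004493/242064 + √19607307/121032 ≈ 59323.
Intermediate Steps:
P(Z, w) = (1 + w)*(Z + w) (P(Z, w) = (Z + w)*(1 + w) = (1 + w)*(Z + w))
H = 1/492 ≈ 0.0020325
t(v, G) = G + v + v² + G*v + v*√(324 + v) (t(v, G) = √(324 + v)*v + (G + v + v² + G*v) = v*√(324 + v) + (G + v + v² + G*v) = G + v + v² + G*v + v*√(324 + v))
59732 + t(H, -408) = 59732 + (-408 + 1/492 + (1/492)² - 408*1/492 + √(324 + 1/492)/492) = 59732 + (-408 + 1/492 + 1/242064 - 34/41 + √(159409/492)/492) = 59732 + (-408 + 1/492 + 1/242064 - 34/41 + (√19607307/246)/492) = 59732 + (-408 + 1/492 + 1/242064 - 34/41 + √19607307/121032) = 59732 + (-98962355/242064 + √19607307/121032) = 14360004493/242064 + √19607307/121032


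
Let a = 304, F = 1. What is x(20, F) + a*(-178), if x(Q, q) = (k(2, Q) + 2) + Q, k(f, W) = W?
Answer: -54070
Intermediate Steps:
x(Q, q) = 2 + 2*Q (x(Q, q) = (Q + 2) + Q = (2 + Q) + Q = 2 + 2*Q)
x(20, F) + a*(-178) = (2 + 2*20) + 304*(-178) = (2 + 40) - 54112 = 42 - 54112 = -54070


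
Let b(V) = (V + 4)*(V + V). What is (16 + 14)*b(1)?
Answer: 300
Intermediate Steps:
b(V) = 2*V*(4 + V) (b(V) = (4 + V)*(2*V) = 2*V*(4 + V))
(16 + 14)*b(1) = (16 + 14)*(2*1*(4 + 1)) = 30*(2*1*5) = 30*10 = 300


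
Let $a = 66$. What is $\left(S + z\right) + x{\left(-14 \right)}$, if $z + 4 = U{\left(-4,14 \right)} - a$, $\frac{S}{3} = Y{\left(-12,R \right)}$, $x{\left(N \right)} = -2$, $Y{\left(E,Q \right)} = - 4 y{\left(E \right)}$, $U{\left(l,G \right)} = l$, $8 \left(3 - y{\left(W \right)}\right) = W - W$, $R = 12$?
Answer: $-112$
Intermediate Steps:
$y{\left(W \right)} = 3$ ($y{\left(W \right)} = 3 - \frac{W - W}{8} = 3 - 0 = 3 + 0 = 3$)
$Y{\left(E,Q \right)} = -12$ ($Y{\left(E,Q \right)} = \left(-4\right) 3 = -12$)
$S = -36$ ($S = 3 \left(-12\right) = -36$)
$z = -74$ ($z = -4 - 70 = -74$)
$\left(S + z\right) + x{\left(-14 \right)} = \left(-36 - 74\right) - 2 = -110 - 2 = -112$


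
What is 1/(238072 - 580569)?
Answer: -1/342497 ≈ -2.9197e-6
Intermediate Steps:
1/(238072 - 580569) = 1/(-342497) = -1/342497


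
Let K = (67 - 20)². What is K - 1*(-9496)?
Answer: 11705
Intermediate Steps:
K = 2209 (K = 47² = 2209)
K - 1*(-9496) = 2209 - 1*(-9496) = 2209 + 9496 = 11705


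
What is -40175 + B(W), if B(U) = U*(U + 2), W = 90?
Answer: -31895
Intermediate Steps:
B(U) = U*(2 + U)
-40175 + B(W) = -40175 + 90*(2 + 90) = -40175 + 90*92 = -40175 + 8280 = -31895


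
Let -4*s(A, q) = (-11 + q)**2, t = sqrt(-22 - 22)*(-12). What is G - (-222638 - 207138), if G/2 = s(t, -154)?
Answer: 832327/2 ≈ 4.1616e+5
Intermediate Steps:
t = -24*I*sqrt(11) (t = sqrt(-44)*(-12) = (2*I*sqrt(11))*(-12) = -24*I*sqrt(11) ≈ -79.599*I)
s(A, q) = -(-11 + q)**2/4
G = -27225/2 (G = 2*(-(-11 - 154)**2/4) = 2*(-1/4*(-165)**2) = 2*(-1/4*27225) = 2*(-27225/4) = -27225/2 ≈ -13613.)
G - (-222638 - 207138) = -27225/2 - (-222638 - 207138) = -27225/2 - 1*(-429776) = -27225/2 + 429776 = 832327/2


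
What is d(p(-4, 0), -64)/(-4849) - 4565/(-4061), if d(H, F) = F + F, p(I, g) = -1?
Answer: 22655493/19691789 ≈ 1.1505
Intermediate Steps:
d(H, F) = 2*F
d(p(-4, 0), -64)/(-4849) - 4565/(-4061) = (2*(-64))/(-4849) - 4565/(-4061) = -128*(-1/4849) - 4565*(-1/4061) = 128/4849 + 4565/4061 = 22655493/19691789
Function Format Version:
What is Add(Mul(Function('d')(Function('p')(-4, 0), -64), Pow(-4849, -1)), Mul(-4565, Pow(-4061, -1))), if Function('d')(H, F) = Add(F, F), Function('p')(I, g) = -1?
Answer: Rational(22655493, 19691789) ≈ 1.1505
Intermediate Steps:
Function('d')(H, F) = Mul(2, F)
Add(Mul(Function('d')(Function('p')(-4, 0), -64), Pow(-4849, -1)), Mul(-4565, Pow(-4061, -1))) = Add(Mul(Mul(2, -64), Pow(-4849, -1)), Mul(-4565, Pow(-4061, -1))) = Add(Mul(-128, Rational(-1, 4849)), Mul(-4565, Rational(-1, 4061))) = Add(Rational(128, 4849), Rational(4565, 4061)) = Rational(22655493, 19691789)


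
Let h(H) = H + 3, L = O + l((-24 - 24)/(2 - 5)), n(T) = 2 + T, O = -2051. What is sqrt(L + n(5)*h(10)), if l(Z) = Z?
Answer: 18*I*sqrt(6) ≈ 44.091*I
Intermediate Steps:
L = -2035 (L = -2051 + (-24 - 24)/(2 - 5) = -2051 - 48/(-3) = -2051 - 48*(-1/3) = -2051 + 16 = -2035)
h(H) = 3 + H
sqrt(L + n(5)*h(10)) = sqrt(-2035 + (2 + 5)*(3 + 10)) = sqrt(-2035 + 7*13) = sqrt(-2035 + 91) = sqrt(-1944) = 18*I*sqrt(6)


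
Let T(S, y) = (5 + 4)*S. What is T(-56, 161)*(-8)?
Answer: 4032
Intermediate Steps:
T(S, y) = 9*S
T(-56, 161)*(-8) = (9*(-56))*(-8) = -504*(-8) = 4032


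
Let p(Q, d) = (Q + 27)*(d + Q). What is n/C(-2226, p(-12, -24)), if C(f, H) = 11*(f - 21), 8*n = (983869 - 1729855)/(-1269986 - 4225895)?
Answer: -124331/181122254236 ≈ -6.8645e-7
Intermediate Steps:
p(Q, d) = (27 + Q)*(Q + d)
n = 372993/21983524 (n = ((983869 - 1729855)/(-1269986 - 4225895))/8 = (-745986/(-5495881))/8 = (-745986*(-1/5495881))/8 = (⅛)*(745986/5495881) = 372993/21983524 ≈ 0.016967)
C(f, H) = -231 + 11*f (C(f, H) = 11*(-21 + f) = -231 + 11*f)
n/C(-2226, p(-12, -24)) = 372993/(21983524*(-231 + 11*(-2226))) = 372993/(21983524*(-231 - 24486)) = (372993/21983524)/(-24717) = (372993/21983524)*(-1/24717) = -124331/181122254236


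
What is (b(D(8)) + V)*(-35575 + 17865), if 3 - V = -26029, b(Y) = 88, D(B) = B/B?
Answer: -462585200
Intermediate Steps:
D(B) = 1
V = 26032 (V = 3 - 1*(-26029) = 3 + 26029 = 26032)
(b(D(8)) + V)*(-35575 + 17865) = (88 + 26032)*(-35575 + 17865) = 26120*(-17710) = -462585200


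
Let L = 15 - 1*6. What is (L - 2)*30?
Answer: 210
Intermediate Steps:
L = 9 (L = 15 - 6 = 9)
(L - 2)*30 = (9 - 2)*30 = 7*30 = 210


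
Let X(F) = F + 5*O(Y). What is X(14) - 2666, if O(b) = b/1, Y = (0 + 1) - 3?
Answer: -2662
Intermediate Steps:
Y = -2 (Y = 1 - 3 = -2)
O(b) = b (O(b) = b*1 = b)
X(F) = -10 + F (X(F) = F + 5*(-2) = F - 10 = -10 + F)
X(14) - 2666 = (-10 + 14) - 2666 = 4 - 2666 = -2662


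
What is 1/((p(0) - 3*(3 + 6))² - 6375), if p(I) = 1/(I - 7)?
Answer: -49/276275 ≈ -0.00017736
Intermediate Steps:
p(I) = 1/(-7 + I)
1/((p(0) - 3*(3 + 6))² - 6375) = 1/((1/(-7 + 0) - 3*(3 + 6))² - 6375) = 1/((1/(-7) - 3*9)² - 6375) = 1/((-⅐ - 27)² - 6375) = 1/((-190/7)² - 6375) = 1/(36100/49 - 6375) = 1/(-276275/49) = -49/276275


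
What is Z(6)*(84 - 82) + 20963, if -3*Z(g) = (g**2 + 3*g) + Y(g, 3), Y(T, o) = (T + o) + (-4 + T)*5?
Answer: 62743/3 ≈ 20914.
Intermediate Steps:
Y(T, o) = -20 + o + 6*T (Y(T, o) = (T + o) + (-20 + 5*T) = -20 + o + 6*T)
Z(g) = 17/3 - 3*g - g**2/3 (Z(g) = -((g**2 + 3*g) + (-20 + 3 + 6*g))/3 = -((g**2 + 3*g) + (-17 + 6*g))/3 = -(-17 + g**2 + 9*g)/3 = 17/3 - 3*g - g**2/3)
Z(6)*(84 - 82) + 20963 = (17/3 - 3*6 - 1/3*6**2)*(84 - 82) + 20963 = (17/3 - 18 - 1/3*36)*2 + 20963 = (17/3 - 18 - 12)*2 + 20963 = -73/3*2 + 20963 = -146/3 + 20963 = 62743/3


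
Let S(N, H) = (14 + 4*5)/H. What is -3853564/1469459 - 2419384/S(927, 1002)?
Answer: -1781148047731844/24980803 ≈ -7.1301e+7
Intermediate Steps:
S(N, H) = 34/H (S(N, H) = (14 + 20)/H = 34/H)
-3853564/1469459 - 2419384/S(927, 1002) = -3853564/1469459 - 2419384/(34/1002) = -3853564*1/1469459 - 2419384/(34*(1/1002)) = -3853564/1469459 - 2419384/17/501 = -3853564/1469459 - 2419384*501/17 = -3853564/1469459 - 1212111384/17 = -1781148047731844/24980803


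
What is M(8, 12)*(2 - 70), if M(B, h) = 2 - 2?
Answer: 0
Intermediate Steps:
M(B, h) = 0
M(8, 12)*(2 - 70) = 0*(2 - 70) = 0*(-68) = 0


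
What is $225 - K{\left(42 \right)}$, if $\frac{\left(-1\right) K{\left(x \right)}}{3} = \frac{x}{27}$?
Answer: $\frac{689}{3} \approx 229.67$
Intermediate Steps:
$K{\left(x \right)} = - \frac{x}{9}$ ($K{\left(x \right)} = - 3 \frac{x}{27} = - \frac{x}{9}$)
$225 - K{\left(42 \right)} = 225 - \left(- \frac{1}{9}\right) 42 = 225 - - \frac{14}{3} = 225 + \frac{14}{3} = \frac{689}{3}$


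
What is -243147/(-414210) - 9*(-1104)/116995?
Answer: 434167651/646139986 ≈ 0.67194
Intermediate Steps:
-243147/(-414210) - 9*(-1104)/116995 = -243147*(-1/414210) + 9936*(1/116995) = 81049/138070 + 9936/116995 = 434167651/646139986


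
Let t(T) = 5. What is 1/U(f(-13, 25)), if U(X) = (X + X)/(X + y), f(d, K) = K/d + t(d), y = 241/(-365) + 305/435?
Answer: 643537/1270200 ≈ 0.50664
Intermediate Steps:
y = 1298/31755 (y = 241*(-1/365) + 305*(1/435) = -241/365 + 61/87 = 1298/31755 ≈ 0.040875)
f(d, K) = 5 + K/d (f(d, K) = K/d + 5 = 5 + K/d)
U(X) = 2*X/(1298/31755 + X) (U(X) = (X + X)/(X + 1298/31755) = (2*X)/(1298/31755 + X) = 2*X/(1298/31755 + X))
1/U(f(-13, 25)) = 1/(63510*(5 + 25/(-13))/(1298 + 31755*(5 + 25/(-13)))) = 1/(63510*(5 + 25*(-1/13))/(1298 + 31755*(5 + 25*(-1/13)))) = 1/(63510*(5 - 25/13)/(1298 + 31755*(5 - 25/13))) = 1/(63510*(40/13)/(1298 + 31755*(40/13))) = 1/(63510*(40/13)/(1298 + 1270200/13)) = 1/(63510*(40/13)/(1287074/13)) = 1/(63510*(40/13)*(13/1287074)) = 1/(1270200/643537) = 643537/1270200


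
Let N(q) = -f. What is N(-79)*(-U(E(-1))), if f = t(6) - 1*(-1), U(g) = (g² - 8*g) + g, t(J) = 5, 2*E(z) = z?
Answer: 45/2 ≈ 22.500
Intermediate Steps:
E(z) = z/2
U(g) = g² - 7*g
f = 6 (f = 5 - 1*(-1) = 5 + 1 = 6)
N(q) = -6 (N(q) = -1*6 = -6)
N(-79)*(-U(E(-1))) = -(-6)*((½)*(-1))*(-7 + (½)*(-1)) = -(-6)*(-(-7 - ½)/2) = -(-6)*(-½*(-15/2)) = -(-6)*15/4 = -6*(-15/4) = 45/2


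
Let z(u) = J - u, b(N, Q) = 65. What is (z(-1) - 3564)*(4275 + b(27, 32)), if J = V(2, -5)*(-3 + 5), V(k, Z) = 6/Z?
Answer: -15473836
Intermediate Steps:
J = -12/5 (J = (6/(-5))*(-3 + 5) = (6*(-⅕))*2 = -6/5*2 = -12/5 ≈ -2.4000)
z(u) = -12/5 - u
(z(-1) - 3564)*(4275 + b(27, 32)) = ((-12/5 - 1*(-1)) - 3564)*(4275 + 65) = ((-12/5 + 1) - 3564)*4340 = (-7/5 - 3564)*4340 = -17827/5*4340 = -15473836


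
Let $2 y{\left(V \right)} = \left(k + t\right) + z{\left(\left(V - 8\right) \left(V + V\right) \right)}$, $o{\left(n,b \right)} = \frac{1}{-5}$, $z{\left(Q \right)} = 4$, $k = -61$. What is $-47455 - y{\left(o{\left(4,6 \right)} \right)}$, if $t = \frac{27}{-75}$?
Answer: $- \frac{1185658}{25} \approx -47426.0$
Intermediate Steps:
$o{\left(n,b \right)} = - \frac{1}{5}$
$t = - \frac{9}{25}$ ($t = 27 \left(- \frac{1}{75}\right) = - \frac{9}{25} \approx -0.36$)
$y{\left(V \right)} = - \frac{717}{25}$ ($y{\left(V \right)} = \frac{\left(-61 - \frac{9}{25}\right) + 4}{2} = \frac{- \frac{1534}{25} + 4}{2} = \frac{1}{2} \left(- \frac{1434}{25}\right) = - \frac{717}{25}$)
$-47455 - y{\left(o{\left(4,6 \right)} \right)} = -47455 - - \frac{717}{25} = -47455 + \frac{717}{25} = - \frac{1185658}{25}$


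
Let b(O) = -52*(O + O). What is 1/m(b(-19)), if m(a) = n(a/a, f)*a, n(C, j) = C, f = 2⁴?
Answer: 1/1976 ≈ 0.00050607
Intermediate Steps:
f = 16
b(O) = -104*O
m(a) = a (m(a) = (a/a)*a = 1*a = a)
1/m(b(-19)) = 1/(-104*(-19)) = 1/1976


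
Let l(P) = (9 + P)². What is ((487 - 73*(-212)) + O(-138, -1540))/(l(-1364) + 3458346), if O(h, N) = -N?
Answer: 17503/5294371 ≈ 0.0033060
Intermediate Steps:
((487 - 73*(-212)) + O(-138, -1540))/(l(-1364) + 3458346) = ((487 - 73*(-212)) - 1*(-1540))/((9 - 1364)² + 3458346) = ((487 + 15476) + 1540)/((-1355)² + 3458346) = (15963 + 1540)/(1836025 + 3458346) = 17503/5294371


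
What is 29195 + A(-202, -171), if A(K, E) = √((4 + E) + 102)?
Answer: 29195 + I*√65 ≈ 29195.0 + 8.0623*I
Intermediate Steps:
A(K, E) = √(106 + E)
29195 + A(-202, -171) = 29195 + √(106 - 171) = 29195 + √(-65) = 29195 + I*√65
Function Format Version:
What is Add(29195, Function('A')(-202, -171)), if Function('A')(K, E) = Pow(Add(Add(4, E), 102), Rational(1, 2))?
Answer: Add(29195, Mul(I, Pow(65, Rational(1, 2)))) ≈ Add(29195., Mul(8.0623, I))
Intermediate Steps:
Function('A')(K, E) = Pow(Add(106, E), Rational(1, 2))
Add(29195, Function('A')(-202, -171)) = Add(29195, Pow(Add(106, -171), Rational(1, 2))) = Add(29195, Pow(-65, Rational(1, 2))) = Add(29195, Mul(I, Pow(65, Rational(1, 2))))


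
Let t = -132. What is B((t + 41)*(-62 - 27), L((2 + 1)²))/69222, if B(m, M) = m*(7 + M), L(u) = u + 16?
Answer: 129584/34611 ≈ 3.7440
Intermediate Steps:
L(u) = 16 + u
B((t + 41)*(-62 - 27), L((2 + 1)²))/69222 = (((-132 + 41)*(-62 - 27))*(7 + (16 + (2 + 1)²)))/69222 = ((-91*(-89))*(7 + (16 + 3²)))*(1/69222) = (8099*(7 + (16 + 9)))*(1/69222) = (8099*(7 + 25))*(1/69222) = (8099*32)*(1/69222) = 259168*(1/69222) = 129584/34611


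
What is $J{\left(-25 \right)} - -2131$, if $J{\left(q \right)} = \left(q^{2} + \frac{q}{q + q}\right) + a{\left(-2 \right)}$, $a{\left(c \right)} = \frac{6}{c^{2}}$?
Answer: $2758$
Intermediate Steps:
$a{\left(c \right)} = \frac{6}{c^{2}}$
$J{\left(q \right)} = 2 + q^{2}$ ($J{\left(q \right)} = \left(q^{2} + \frac{q}{q + q}\right) + \frac{6}{4} = \left(q^{2} + \frac{q}{2 q}\right) + 6 \cdot \frac{1}{4} = \left(q^{2} + \frac{1}{2 q} q\right) + \frac{3}{2} = \left(q^{2} + \frac{1}{2}\right) + \frac{3}{2} = \left(\frac{1}{2} + q^{2}\right) + \frac{3}{2} = 2 + q^{2}$)
$J{\left(-25 \right)} - -2131 = \left(2 + \left(-25\right)^{2}\right) - -2131 = \left(2 + 625\right) + 2131 = 627 + 2131 = 2758$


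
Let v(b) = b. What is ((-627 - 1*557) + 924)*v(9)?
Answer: -2340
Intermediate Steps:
((-627 - 1*557) + 924)*v(9) = ((-627 - 1*557) + 924)*9 = ((-627 - 557) + 924)*9 = (-1184 + 924)*9 = -260*9 = -2340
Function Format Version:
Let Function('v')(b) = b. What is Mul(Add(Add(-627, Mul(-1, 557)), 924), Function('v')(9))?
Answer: -2340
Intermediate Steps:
Mul(Add(Add(-627, Mul(-1, 557)), 924), Function('v')(9)) = Mul(Add(Add(-627, Mul(-1, 557)), 924), 9) = Mul(Add(Add(-627, -557), 924), 9) = Mul(Add(-1184, 924), 9) = Mul(-260, 9) = -2340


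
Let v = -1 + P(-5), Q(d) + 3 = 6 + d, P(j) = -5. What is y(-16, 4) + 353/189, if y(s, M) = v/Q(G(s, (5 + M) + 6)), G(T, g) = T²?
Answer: 12899/6993 ≈ 1.8446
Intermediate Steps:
Q(d) = 3 + d (Q(d) = -3 + (6 + d) = 3 + d)
v = -6 (v = -1 - 5 = -6)
y(s, M) = -6/(3 + s²)
y(-16, 4) + 353/189 = -6/(3 + (-16)²) + 353/189 = -6/(3 + 256) + 353*(1/189) = -6/259 + 353/189 = 12899/6993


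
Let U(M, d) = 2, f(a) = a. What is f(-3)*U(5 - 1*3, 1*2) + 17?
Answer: 11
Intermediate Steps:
f(-3)*U(5 - 1*3, 1*2) + 17 = -3*2 + 17 = -6 + 17 = 11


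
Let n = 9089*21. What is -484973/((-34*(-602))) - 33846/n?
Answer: -4440908165/186033652 ≈ -23.872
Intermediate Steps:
n = 190869
-484973/((-34*(-602))) - 33846/n = -484973/((-34*(-602))) - 33846/190869 = -484973/20468 - 33846*1/190869 = -484973*1/20468 - 11282/63623 = -484973/20468 - 11282/63623 = -4440908165/186033652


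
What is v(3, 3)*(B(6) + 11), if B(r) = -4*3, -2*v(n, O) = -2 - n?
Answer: -5/2 ≈ -2.5000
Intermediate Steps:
v(n, O) = 1 + n/2 (v(n, O) = -(-2 - n)/2 = 1 + n/2)
B(r) = -12
v(3, 3)*(B(6) + 11) = (1 + (1/2)*3)*(-12 + 11) = (1 + 3/2)*(-1) = (5/2)*(-1) = -5/2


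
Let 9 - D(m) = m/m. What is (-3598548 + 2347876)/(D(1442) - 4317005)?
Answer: 1250672/4316997 ≈ 0.28971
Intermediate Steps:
D(m) = 8 (D(m) = 9 - m/m = 9 - 1*1 = 9 - 1 = 8)
(-3598548 + 2347876)/(D(1442) - 4317005) = (-3598548 + 2347876)/(8 - 4317005) = -1250672/(-4316997) = -1250672*(-1/4316997) = 1250672/4316997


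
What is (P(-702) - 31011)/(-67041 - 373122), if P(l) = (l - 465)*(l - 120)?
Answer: -309421/146721 ≈ -2.1089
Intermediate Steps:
P(l) = (-465 + l)*(-120 + l)
(P(-702) - 31011)/(-67041 - 373122) = ((55800 + (-702)² - 585*(-702)) - 31011)/(-67041 - 373122) = ((55800 + 492804 + 410670) - 31011)/(-440163) = (959274 - 31011)*(-1/440163) = 928263*(-1/440163) = -309421/146721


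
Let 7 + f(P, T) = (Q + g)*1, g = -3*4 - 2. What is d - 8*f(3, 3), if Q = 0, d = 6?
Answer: 174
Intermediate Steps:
g = -14 (g = -12 - 2 = -14)
f(P, T) = -21 (f(P, T) = -7 + (0 - 14)*1 = -7 - 14*1 = -7 - 14 = -21)
d - 8*f(3, 3) = 6 - 8*(-21) = 6 + 168 = 174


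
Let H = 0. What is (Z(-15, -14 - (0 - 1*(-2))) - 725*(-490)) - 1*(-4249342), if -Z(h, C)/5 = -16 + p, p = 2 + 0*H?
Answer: 4604662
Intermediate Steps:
p = 2 (p = 2 + 0*0 = 2 + 0 = 2)
Z(h, C) = 70 (Z(h, C) = -5*(-16 + 2) = -5*(-14) = 70)
(Z(-15, -14 - (0 - 1*(-2))) - 725*(-490)) - 1*(-4249342) = (70 - 725*(-490)) - 1*(-4249342) = (70 + 355250) + 4249342 = 355320 + 4249342 = 4604662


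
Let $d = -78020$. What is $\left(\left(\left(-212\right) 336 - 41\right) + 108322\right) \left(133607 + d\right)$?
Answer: $2059442763$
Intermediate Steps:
$\left(\left(\left(-212\right) 336 - 41\right) + 108322\right) \left(133607 + d\right) = \left(\left(\left(-212\right) 336 - 41\right) + 108322\right) \left(133607 - 78020\right) = \left(\left(-71232 - 41\right) + 108322\right) 55587 = \left(-71273 + 108322\right) 55587 = 37049 \cdot 55587 = 2059442763$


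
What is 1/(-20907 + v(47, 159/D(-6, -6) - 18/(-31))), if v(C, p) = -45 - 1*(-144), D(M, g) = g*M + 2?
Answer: -1/20808 ≈ -4.8058e-5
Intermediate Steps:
D(M, g) = 2 + M*g (D(M, g) = M*g + 2 = 2 + M*g)
v(C, p) = 99 (v(C, p) = -45 + 144 = 99)
1/(-20907 + v(47, 159/D(-6, -6) - 18/(-31))) = 1/(-20907 + 99) = 1/(-20808) = -1/20808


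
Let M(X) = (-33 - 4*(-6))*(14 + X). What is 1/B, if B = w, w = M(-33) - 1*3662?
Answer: -1/3491 ≈ -0.00028645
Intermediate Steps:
M(X) = -126 - 9*X (M(X) = (-33 + 24)*(14 + X) = -9*(14 + X) = -126 - 9*X)
w = -3491 (w = (-126 - 9*(-33)) - 1*3662 = (-126 + 297) - 3662 = 171 - 3662 = -3491)
B = -3491
1/B = 1/(-3491) = -1/3491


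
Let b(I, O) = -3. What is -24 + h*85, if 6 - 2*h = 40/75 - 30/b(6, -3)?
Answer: -650/3 ≈ -216.67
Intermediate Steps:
h = -34/15 (h = 3 - (40/75 - 30/(-3))/2 = 3 - (40*(1/75) - 30*(-⅓))/2 = 3 - (8/15 + 10)/2 = 3 - ½*158/15 = 3 - 79/15 = -34/15 ≈ -2.2667)
-24 + h*85 = -24 - 34/15*85 = -24 - 578/3 = -650/3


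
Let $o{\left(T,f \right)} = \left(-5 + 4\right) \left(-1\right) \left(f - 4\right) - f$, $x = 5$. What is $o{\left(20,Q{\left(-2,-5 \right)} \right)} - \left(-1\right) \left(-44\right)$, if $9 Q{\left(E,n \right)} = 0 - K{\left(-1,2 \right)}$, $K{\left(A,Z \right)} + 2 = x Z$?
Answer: $-48$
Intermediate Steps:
$K{\left(A,Z \right)} = -2 + 5 Z$
$Q{\left(E,n \right)} = - \frac{8}{9}$ ($Q{\left(E,n \right)} = \frac{0 - \left(-2 + 5 \cdot 2\right)}{9} = \frac{0 - \left(-2 + 10\right)}{9} = \frac{0 - 8}{9} = \frac{1}{9} \left(-8\right) = - \frac{8}{9}$)
$o{\left(T,f \right)} = -4$ ($o{\left(T,f \right)} = \left(-1\right) \left(-1\right) \left(-4 + f\right) - f = 1 \left(-4 + f\right) - f = \left(-4 + f\right) - f = -4$)
$o{\left(20,Q{\left(-2,-5 \right)} \right)} - \left(-1\right) \left(-44\right) = -4 - \left(-1\right) \left(-44\right) = -4 - 44 = -48$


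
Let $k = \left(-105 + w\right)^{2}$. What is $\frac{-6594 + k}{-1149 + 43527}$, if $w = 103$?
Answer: $- \frac{3295}{21189} \approx -0.15551$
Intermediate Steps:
$k = 4$ ($k = \left(-105 + 103\right)^{2} = \left(-2\right)^{2} = 4$)
$\frac{-6594 + k}{-1149 + 43527} = \frac{-6594 + 4}{-1149 + 43527} = - \frac{6590}{42378} = \left(-6590\right) \frac{1}{42378} = - \frac{3295}{21189}$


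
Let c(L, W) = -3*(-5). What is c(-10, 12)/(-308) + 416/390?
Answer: 4703/4620 ≈ 1.0180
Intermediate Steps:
c(L, W) = 15
c(-10, 12)/(-308) + 416/390 = 15/(-308) + 416/390 = 15*(-1/308) + 416*(1/390) = -15/308 + 16/15 = 4703/4620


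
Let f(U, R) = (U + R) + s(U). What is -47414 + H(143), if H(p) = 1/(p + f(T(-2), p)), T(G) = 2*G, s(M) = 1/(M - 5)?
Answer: -120289309/2537 ≈ -47414.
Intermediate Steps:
s(M) = 1/(-5 + M)
f(U, R) = R + U + 1/(-5 + U) (f(U, R) = (U + R) + 1/(-5 + U) = (R + U) + 1/(-5 + U) = R + U + 1/(-5 + U))
H(p) = 1/(-37/9 + 2*p) (H(p) = 1/(p + (1 + (-5 + 2*(-2))*(p + 2*(-2)))/(-5 + 2*(-2))) = 1/(p + (1 + (-5 - 4)*(p - 4))/(-5 - 4)) = 1/(p + (1 - 9*(-4 + p))/(-9)) = 1/(p - (1 + (36 - 9*p))/9) = 1/(p - (37 - 9*p)/9) = 1/(p + (-37/9 + p)) = 1/(-37/9 + 2*p))
-47414 + H(143) = -47414 + 9/(-37 + 18*143) = -47414 + 9/(-37 + 2574) = -47414 + 9/2537 = -120289309/2537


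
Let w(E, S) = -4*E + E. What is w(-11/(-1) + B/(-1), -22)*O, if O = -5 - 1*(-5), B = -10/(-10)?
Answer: 0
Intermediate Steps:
B = 1 (B = -10*(-⅒) = 1)
w(E, S) = -3*E
O = 0 (O = -5 + 5 = 0)
w(-11/(-1) + B/(-1), -22)*O = -3*(-11/(-1) + 1/(-1))*0 = -3*(-11*(-1) + 1*(-1))*0 = -3*(11 - 1)*0 = -3*10*0 = -30*0 = 0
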